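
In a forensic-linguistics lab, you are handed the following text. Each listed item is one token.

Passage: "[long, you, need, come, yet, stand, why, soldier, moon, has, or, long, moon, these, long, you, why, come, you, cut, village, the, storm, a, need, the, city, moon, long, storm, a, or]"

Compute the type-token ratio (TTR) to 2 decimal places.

N = 32 tokens, V = 18 types.
TTR = V / N = 18 / 32 = 0.56

0.56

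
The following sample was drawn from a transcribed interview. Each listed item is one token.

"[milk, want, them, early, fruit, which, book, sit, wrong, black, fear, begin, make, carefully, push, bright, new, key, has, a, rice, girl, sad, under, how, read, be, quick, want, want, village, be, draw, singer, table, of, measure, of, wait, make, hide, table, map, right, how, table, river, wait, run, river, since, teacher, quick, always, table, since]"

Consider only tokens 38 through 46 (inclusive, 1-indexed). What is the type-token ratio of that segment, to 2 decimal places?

Segment tokens 38–46: of, wait, make, hide, table, map, right, how, table
Segment N = 9, segment V = 8.
TTR = 8 / 9 = 0.89

0.89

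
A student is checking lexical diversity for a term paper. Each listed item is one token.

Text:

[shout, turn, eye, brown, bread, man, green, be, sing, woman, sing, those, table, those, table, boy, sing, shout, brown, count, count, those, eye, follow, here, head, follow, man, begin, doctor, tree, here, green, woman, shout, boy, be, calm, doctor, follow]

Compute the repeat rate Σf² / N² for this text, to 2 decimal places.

0.05

Frequencies: shout:3, sing:3, those:3, follow:3, eye:2, brown:2, man:2, green:2, be:2, woman:2, table:2, boy:2, count:2, here:2, doctor:2, turn:1, bread:1, head:1, begin:1, tree:1, … (1 more, each freq 1)
Σf² = 86; N² = 1600
Repeat rate = 86 / 1600 = 0.05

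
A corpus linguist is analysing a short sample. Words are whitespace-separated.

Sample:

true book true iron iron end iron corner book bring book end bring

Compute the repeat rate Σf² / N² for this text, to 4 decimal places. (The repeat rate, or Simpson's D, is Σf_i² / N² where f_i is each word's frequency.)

Frequencies: book:3, iron:3, true:2, end:2, bring:2, corner:1
Σf² = 31; N² = 169
Repeat rate = 31 / 169 = 0.1834

0.1834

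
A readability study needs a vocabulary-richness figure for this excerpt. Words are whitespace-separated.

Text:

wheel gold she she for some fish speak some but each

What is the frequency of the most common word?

2

Frequencies: she:2, some:2, wheel:1, gold:1, for:1, fish:1, speak:1, but:1, each:1
Most common: 'she' with frequency 2.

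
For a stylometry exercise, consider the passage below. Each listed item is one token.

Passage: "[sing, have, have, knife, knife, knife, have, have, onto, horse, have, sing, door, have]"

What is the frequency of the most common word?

Frequencies: have:6, knife:3, sing:2, onto:1, horse:1, door:1
Most common: 'have' with frequency 6.

6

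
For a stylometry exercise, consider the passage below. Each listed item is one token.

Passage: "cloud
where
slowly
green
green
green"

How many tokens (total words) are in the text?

6

Tokens: cloud, where, slowly, green, green, green
N = 6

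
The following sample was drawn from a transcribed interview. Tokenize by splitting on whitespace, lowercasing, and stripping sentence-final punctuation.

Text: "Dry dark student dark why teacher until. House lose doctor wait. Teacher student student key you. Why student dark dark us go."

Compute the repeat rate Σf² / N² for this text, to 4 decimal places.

Frequencies: dark:4, student:4, why:2, teacher:2, dry:1, until:1, house:1, lose:1, doctor:1, wait:1, key:1, you:1, us:1, go:1
Σf² = 50; N² = 484
Repeat rate = 50 / 484 = 0.1033

0.1033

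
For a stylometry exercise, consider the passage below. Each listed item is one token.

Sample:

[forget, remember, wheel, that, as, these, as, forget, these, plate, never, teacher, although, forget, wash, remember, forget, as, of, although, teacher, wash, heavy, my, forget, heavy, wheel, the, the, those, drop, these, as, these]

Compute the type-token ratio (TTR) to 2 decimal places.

0.50

N = 34 tokens, V = 17 types.
TTR = V / N = 17 / 34 = 0.50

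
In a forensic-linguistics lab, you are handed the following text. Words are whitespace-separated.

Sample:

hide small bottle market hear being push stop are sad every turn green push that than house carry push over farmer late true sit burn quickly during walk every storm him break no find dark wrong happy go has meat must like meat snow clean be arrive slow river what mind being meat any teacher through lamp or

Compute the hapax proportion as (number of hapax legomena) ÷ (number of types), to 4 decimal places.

Frequencies: push:3, meat:3, being:2, every:2, hide:1, small:1, bottle:1, market:1, hear:1, stop:1, are:1, sad:1, turn:1, green:1, that:1, than:1, house:1, carry:1, over:1, farmer:1, … (32 more, each freq 1)
Hapax count = 48; type count = 52.
Ratio = 48 / 52 = 0.9231

0.9231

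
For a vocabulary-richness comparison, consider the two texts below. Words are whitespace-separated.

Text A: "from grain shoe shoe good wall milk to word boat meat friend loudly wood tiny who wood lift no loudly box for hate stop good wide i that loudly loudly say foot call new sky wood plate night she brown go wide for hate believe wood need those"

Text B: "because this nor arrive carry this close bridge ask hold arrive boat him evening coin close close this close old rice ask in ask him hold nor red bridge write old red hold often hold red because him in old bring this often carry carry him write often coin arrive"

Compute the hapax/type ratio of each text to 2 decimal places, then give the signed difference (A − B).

0.61

A: hapax=30, V=37, ratio=0.81
B: hapax=4, V=20, ratio=0.20
Difference = 0.81 − 0.20 = 0.61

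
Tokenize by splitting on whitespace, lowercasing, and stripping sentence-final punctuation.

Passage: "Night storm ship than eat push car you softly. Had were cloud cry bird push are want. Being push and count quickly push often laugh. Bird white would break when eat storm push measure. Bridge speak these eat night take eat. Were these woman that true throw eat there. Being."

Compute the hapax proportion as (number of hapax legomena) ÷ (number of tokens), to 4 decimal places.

0.5600

Frequencies: eat:5, push:5, night:2, storm:2, were:2, bird:2, being:2, these:2, ship:1, than:1, car:1, you:1, softly:1, had:1, cloud:1, cry:1, are:1, want:1, and:1, count:1, … (16 more, each freq 1)
Hapax count = 28; token count = 50.
Ratio = 28 / 50 = 0.5600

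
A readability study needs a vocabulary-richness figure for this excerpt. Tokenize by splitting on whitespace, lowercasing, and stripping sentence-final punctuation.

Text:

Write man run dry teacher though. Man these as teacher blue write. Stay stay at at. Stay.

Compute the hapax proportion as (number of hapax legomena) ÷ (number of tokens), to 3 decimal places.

Frequencies: stay:3, write:2, man:2, teacher:2, at:2, run:1, dry:1, though:1, these:1, as:1, blue:1
Hapax count = 6; token count = 17.
Ratio = 6 / 17 = 0.353

0.353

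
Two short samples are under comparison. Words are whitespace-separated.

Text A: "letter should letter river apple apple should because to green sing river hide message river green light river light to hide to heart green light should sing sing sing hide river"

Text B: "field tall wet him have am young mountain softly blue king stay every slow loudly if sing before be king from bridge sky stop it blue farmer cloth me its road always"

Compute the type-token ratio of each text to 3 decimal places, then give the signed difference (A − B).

TTR(A) = 12/31 = 0.387
TTR(B) = 30/32 = 0.938
Difference = 0.387 − 0.938 = -0.551

-0.551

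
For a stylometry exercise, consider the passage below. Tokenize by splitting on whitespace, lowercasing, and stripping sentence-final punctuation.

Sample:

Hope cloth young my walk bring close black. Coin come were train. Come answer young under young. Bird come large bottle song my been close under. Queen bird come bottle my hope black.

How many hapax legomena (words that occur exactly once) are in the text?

Frequencies: come:4, young:3, my:3, hope:2, close:2, black:2, under:2, bird:2, bottle:2, cloth:1, walk:1, bring:1, coin:1, were:1, train:1, answer:1, large:1, song:1, been:1, queen:1
Hapax (freq=1): answer, been, bring, cloth, coin, large, queen, song, train, walk, were

11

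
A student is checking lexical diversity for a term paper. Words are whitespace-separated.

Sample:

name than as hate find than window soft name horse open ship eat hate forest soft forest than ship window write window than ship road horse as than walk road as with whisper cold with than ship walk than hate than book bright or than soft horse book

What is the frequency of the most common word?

9

Frequencies: than:9, ship:4, as:3, hate:3, window:3, soft:3, horse:3, name:2, forest:2, road:2, walk:2, with:2, book:2, find:1, open:1, eat:1, write:1, whisper:1, cold:1, bright:1, … (1 more, each freq 1)
Most common: 'than' with frequency 9.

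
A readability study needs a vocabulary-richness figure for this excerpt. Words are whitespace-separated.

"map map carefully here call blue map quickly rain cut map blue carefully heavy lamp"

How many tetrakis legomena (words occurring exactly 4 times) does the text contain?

Frequencies: map:4, carefully:2, blue:2, here:1, call:1, quickly:1, rain:1, cut:1, heavy:1, lamp:1
Words with frequency 4: map

1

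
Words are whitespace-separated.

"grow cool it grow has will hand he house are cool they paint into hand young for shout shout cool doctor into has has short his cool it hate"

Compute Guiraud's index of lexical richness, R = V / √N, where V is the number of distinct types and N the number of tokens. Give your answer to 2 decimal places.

3.53

N = 29, V = 19.
√N = 5.385165
R = 19 / 5.385165 = 3.53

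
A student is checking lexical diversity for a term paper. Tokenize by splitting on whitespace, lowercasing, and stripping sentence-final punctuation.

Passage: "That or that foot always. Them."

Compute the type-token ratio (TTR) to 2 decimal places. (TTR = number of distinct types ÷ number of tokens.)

0.83

N = 6 tokens, V = 5 types.
TTR = V / N = 5 / 6 = 0.83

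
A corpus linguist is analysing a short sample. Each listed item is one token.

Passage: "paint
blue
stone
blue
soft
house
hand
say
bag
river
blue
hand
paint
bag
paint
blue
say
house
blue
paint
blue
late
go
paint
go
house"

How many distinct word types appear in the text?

11

Distinct types: {bag, blue, go, hand, house, late, paint, river, say, soft, stone}
V = 11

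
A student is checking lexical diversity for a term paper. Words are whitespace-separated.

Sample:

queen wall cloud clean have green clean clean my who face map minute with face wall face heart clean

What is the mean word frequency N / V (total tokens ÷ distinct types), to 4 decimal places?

1.4615

N = 19 tokens, V = 13 types.
Mean frequency = N / V = 19 / 13 = 1.4615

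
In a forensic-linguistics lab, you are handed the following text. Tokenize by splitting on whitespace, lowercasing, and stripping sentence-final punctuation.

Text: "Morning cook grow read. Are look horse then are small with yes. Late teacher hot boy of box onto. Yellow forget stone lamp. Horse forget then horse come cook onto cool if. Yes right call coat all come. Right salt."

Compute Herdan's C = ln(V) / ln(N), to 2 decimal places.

0.92

N = 40, V = 30.
ln(V) = 3.401197, ln(N) = 3.688879
C = 3.401197 / 3.688879 = 0.92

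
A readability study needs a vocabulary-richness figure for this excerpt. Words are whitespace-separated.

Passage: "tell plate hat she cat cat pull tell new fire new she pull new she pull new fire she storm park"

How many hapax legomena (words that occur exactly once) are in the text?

4

Frequencies: she:4, new:4, pull:3, tell:2, cat:2, fire:2, plate:1, hat:1, storm:1, park:1
Hapax (freq=1): hat, park, plate, storm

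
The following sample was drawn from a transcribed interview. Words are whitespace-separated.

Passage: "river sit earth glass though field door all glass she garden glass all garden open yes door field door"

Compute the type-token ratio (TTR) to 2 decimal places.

N = 19 tokens, V = 12 types.
TTR = V / N = 12 / 19 = 0.63

0.63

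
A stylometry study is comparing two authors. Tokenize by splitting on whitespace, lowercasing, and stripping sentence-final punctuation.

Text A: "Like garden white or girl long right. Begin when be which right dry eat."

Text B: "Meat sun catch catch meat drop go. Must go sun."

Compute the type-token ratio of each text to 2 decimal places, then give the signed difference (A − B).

TTR(A) = 13/14 = 0.93
TTR(B) = 6/10 = 0.60
Difference = 0.93 − 0.60 = 0.33

0.33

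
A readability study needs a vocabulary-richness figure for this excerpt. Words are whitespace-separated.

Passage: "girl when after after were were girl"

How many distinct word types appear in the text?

4

Distinct types: {after, girl, were, when}
V = 4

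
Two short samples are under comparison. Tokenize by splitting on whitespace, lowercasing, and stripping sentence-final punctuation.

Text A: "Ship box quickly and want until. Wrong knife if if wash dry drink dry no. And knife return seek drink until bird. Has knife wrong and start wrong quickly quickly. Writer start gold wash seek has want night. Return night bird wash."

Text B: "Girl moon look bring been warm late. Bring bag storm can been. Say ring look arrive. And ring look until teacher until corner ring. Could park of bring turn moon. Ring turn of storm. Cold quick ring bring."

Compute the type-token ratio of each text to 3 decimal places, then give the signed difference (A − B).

TTR(A) = 21/42 = 0.500
TTR(B) = 23/38 = 0.605
Difference = 0.500 − 0.605 = -0.105

-0.105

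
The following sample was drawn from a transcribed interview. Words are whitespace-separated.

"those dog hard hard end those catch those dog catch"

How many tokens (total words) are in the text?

Tokens: those, dog, hard, hard, end, those, catch, those, dog, catch
N = 10

10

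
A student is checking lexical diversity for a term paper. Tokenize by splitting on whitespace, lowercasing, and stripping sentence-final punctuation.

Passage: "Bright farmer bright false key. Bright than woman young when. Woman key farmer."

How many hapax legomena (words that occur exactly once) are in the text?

Frequencies: bright:3, farmer:2, key:2, woman:2, false:1, than:1, young:1, when:1
Hapax (freq=1): false, than, when, young

4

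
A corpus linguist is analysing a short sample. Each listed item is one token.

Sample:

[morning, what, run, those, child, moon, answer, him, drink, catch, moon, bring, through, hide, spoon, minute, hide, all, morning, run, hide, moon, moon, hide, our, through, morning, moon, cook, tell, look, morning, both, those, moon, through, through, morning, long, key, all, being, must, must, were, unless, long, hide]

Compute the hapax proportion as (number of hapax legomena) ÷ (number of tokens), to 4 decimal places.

Frequencies: moon:6, morning:5, hide:5, through:4, run:2, those:2, all:2, long:2, must:2, what:1, child:1, answer:1, him:1, drink:1, catch:1, bring:1, spoon:1, minute:1, our:1, cook:1, … (7 more, each freq 1)
Hapax count = 18; token count = 48.
Ratio = 18 / 48 = 0.3750

0.3750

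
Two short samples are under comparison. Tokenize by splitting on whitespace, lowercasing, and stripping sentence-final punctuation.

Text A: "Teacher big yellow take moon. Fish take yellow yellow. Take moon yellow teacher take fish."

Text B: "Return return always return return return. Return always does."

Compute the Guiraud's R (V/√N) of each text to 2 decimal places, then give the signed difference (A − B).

A: V=6, N=15, R=1.55
B: V=3, N=9, R=1.00
Difference = 1.55 − 1.00 = 0.55

0.55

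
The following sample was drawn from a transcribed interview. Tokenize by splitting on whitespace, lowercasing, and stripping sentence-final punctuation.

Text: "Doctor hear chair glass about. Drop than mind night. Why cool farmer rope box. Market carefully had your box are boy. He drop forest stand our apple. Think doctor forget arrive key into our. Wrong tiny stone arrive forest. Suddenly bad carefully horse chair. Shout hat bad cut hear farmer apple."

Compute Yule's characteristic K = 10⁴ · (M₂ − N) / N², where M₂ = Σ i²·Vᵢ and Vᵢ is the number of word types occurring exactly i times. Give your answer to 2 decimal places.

Frequencies: doctor:2, hear:2, chair:2, drop:2, farmer:2, box:2, carefully:2, forest:2, our:2, apple:2, arrive:2, bad:2, glass:1, about:1, than:1, mind:1, night:1, why:1, cool:1, rope:1, … (19 more, each freq 1)
N = 51. Frequency spectrum: V_1=27, V_2=12
M₂ = 1²·27 + 2²·12 = 75
K = 10000 × (75 − 51) / 51² = 92.27

92.27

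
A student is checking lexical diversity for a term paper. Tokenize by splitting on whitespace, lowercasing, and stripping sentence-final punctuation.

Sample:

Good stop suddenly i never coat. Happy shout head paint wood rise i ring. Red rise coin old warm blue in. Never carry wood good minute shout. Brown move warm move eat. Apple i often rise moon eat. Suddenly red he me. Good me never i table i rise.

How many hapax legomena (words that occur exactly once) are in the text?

18

Frequencies: i:5, rise:4, good:3, never:3, suddenly:2, shout:2, wood:2, red:2, warm:2, move:2, eat:2, me:2, stop:1, coat:1, happy:1, head:1, paint:1, ring:1, coin:1, old:1, … (10 more, each freq 1)
Hapax (freq=1): apple, blue, brown, carry, coat, coin, happy, he, head, in, minute, moon, often, old, paint, ring, stop, table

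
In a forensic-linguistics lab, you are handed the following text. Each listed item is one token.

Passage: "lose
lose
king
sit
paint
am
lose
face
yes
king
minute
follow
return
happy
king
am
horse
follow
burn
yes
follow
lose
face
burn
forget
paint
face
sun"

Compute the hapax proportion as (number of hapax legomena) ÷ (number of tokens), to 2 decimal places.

0.25

Frequencies: lose:4, king:3, face:3, follow:3, paint:2, am:2, yes:2, burn:2, sit:1, minute:1, return:1, happy:1, horse:1, forget:1, sun:1
Hapax count = 7; token count = 28.
Ratio = 7 / 28 = 0.25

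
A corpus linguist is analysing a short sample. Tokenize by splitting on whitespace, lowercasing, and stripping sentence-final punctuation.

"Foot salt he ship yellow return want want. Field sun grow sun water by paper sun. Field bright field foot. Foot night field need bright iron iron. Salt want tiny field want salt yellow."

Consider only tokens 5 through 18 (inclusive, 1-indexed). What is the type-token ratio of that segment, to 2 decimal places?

Segment tokens 5–18: yellow, return, want, want, field, sun, grow, sun, water, by, paper, sun, field, bright
Segment N = 14, segment V = 10.
TTR = 10 / 14 = 0.71

0.71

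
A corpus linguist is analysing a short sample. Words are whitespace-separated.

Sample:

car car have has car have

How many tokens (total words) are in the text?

6

Tokens: car, car, have, has, car, have
N = 6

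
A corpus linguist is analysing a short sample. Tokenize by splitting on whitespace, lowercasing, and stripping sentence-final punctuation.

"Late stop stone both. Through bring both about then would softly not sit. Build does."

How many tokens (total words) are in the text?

15

Tokens: late, stop, stone, both, through, bring, both, about, then, would, softly, not, sit, build, does
N = 15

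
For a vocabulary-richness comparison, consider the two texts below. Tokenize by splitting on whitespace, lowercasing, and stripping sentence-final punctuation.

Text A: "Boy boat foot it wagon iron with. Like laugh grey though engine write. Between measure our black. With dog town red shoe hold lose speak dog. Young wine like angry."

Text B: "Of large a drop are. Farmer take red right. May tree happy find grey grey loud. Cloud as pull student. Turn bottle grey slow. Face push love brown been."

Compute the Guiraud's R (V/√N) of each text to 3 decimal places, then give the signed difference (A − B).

-0.084

A: V=27, N=30, R=4.930
B: V=27, N=29, R=5.014
Difference = 4.930 − 5.014 = -0.084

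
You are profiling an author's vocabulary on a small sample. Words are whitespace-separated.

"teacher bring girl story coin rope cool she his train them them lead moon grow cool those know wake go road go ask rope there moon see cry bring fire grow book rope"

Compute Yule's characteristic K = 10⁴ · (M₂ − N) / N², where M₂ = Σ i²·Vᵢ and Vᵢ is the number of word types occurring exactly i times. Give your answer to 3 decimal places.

Frequencies: rope:3, bring:2, cool:2, them:2, moon:2, grow:2, go:2, teacher:1, girl:1, story:1, coin:1, she:1, his:1, train:1, lead:1, those:1, know:1, wake:1, road:1, ask:1, … (5 more, each freq 1)
N = 33. Frequency spectrum: V_1=18, V_2=6, V_3=1
M₂ = 1²·18 + 2²·6 + 3²·1 = 51
K = 10000 × (51 − 33) / 33² = 165.289

165.289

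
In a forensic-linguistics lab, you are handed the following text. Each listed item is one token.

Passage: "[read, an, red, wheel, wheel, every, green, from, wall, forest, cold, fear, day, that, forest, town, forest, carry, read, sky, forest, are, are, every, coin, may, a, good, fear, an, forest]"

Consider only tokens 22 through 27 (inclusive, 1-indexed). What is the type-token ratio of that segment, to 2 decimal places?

0.83

Segment tokens 22–27: are, are, every, coin, may, a
Segment N = 6, segment V = 5.
TTR = 5 / 6 = 0.83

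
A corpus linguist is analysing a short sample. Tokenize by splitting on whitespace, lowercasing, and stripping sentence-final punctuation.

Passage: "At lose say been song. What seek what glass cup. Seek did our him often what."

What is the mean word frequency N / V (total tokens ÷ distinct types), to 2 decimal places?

1.23

N = 16 tokens, V = 13 types.
Mean frequency = N / V = 16 / 13 = 1.23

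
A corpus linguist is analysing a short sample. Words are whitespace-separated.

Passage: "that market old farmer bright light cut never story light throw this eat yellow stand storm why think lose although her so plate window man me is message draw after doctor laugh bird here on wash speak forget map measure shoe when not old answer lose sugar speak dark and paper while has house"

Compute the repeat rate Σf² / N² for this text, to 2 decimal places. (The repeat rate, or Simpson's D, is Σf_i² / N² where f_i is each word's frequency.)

Frequencies: old:2, light:2, lose:2, speak:2, that:1, market:1, farmer:1, bright:1, cut:1, never:1, story:1, throw:1, this:1, eat:1, yellow:1, stand:1, storm:1, why:1, think:1, although:1, … (30 more, each freq 1)
Σf² = 62; N² = 2916
Repeat rate = 62 / 2916 = 0.02

0.02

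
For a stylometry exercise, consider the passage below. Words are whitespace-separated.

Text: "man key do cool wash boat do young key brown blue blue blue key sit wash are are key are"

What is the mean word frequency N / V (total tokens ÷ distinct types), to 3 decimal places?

N = 20 tokens, V = 11 types.
Mean frequency = N / V = 20 / 11 = 1.818

1.818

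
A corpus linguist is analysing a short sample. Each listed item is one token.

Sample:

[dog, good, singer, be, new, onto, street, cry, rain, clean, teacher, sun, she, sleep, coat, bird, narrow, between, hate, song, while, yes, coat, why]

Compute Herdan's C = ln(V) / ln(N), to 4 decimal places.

0.9866

N = 24, V = 23.
ln(V) = 3.135494, ln(N) = 3.178054
C = 3.135494 / 3.178054 = 0.9866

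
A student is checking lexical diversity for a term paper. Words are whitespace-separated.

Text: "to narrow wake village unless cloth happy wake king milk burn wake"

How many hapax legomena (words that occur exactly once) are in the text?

9

Frequencies: wake:3, to:1, narrow:1, village:1, unless:1, cloth:1, happy:1, king:1, milk:1, burn:1
Hapax (freq=1): burn, cloth, happy, king, milk, narrow, to, unless, village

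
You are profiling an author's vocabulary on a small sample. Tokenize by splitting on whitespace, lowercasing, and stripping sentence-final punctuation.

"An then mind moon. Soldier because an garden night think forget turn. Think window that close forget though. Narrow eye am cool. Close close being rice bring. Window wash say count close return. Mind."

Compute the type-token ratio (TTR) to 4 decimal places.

N = 34 tokens, V = 26 types.
TTR = V / N = 26 / 34 = 0.7647

0.7647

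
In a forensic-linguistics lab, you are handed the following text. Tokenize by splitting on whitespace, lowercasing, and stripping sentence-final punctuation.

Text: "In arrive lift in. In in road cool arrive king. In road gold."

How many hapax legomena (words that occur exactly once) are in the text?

Frequencies: in:5, arrive:2, road:2, lift:1, cool:1, king:1, gold:1
Hapax (freq=1): cool, gold, king, lift

4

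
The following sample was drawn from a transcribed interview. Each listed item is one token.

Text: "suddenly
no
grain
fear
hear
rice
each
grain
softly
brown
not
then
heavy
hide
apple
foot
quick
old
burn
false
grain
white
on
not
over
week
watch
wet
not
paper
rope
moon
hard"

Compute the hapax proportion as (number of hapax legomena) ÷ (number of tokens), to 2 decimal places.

Frequencies: grain:3, not:3, suddenly:1, no:1, fear:1, hear:1, rice:1, each:1, softly:1, brown:1, then:1, heavy:1, hide:1, apple:1, foot:1, quick:1, old:1, burn:1, false:1, white:1, … (9 more, each freq 1)
Hapax count = 27; token count = 33.
Ratio = 27 / 33 = 0.82

0.82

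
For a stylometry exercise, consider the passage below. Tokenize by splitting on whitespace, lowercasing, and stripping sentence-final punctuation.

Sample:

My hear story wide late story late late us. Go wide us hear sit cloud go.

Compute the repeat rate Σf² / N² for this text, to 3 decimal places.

0.125

Frequencies: late:3, hear:2, story:2, wide:2, us:2, go:2, my:1, sit:1, cloud:1
Σf² = 32; N² = 256
Repeat rate = 32 / 256 = 0.125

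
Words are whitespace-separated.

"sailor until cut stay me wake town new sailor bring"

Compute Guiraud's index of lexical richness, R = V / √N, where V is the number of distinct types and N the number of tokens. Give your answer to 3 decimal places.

2.846

N = 10, V = 9.
√N = 3.162278
R = 9 / 3.162278 = 2.846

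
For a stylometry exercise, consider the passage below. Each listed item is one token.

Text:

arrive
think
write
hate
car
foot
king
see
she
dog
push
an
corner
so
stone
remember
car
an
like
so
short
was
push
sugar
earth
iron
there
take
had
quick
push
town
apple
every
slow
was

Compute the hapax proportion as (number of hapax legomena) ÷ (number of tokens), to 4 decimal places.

0.6944

Frequencies: push:3, car:2, an:2, so:2, was:2, arrive:1, think:1, write:1, hate:1, foot:1, king:1, see:1, she:1, dog:1, corner:1, stone:1, remember:1, like:1, short:1, sugar:1, … (10 more, each freq 1)
Hapax count = 25; token count = 36.
Ratio = 25 / 36 = 0.6944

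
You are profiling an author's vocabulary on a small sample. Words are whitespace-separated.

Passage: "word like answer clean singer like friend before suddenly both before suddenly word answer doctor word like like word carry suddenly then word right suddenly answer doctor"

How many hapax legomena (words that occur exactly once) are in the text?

Frequencies: word:5, like:4, suddenly:4, answer:3, before:2, doctor:2, clean:1, singer:1, friend:1, both:1, carry:1, then:1, right:1
Hapax (freq=1): both, carry, clean, friend, right, singer, then

7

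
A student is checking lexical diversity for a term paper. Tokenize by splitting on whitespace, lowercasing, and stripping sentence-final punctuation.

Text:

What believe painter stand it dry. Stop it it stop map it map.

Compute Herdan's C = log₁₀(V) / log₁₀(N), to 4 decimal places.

0.8107

N = 13, V = 8.
log₁₀(V) = 0.903090, log₁₀(N) = 1.113943
C = 0.903090 / 1.113943 = 0.8107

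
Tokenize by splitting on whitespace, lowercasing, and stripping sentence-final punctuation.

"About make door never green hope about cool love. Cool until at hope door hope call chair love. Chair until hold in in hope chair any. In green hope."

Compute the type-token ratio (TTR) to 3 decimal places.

0.517

N = 29 tokens, V = 15 types.
TTR = V / N = 15 / 29 = 0.517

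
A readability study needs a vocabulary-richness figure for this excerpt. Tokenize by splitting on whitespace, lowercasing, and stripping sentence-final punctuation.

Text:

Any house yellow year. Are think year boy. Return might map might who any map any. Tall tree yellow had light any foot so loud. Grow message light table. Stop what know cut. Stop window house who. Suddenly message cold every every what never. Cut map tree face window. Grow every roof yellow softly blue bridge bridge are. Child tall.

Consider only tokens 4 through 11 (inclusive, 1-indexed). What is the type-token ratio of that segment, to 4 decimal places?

0.8750

Segment tokens 4–11: year, are, think, year, boy, return, might, map
Segment N = 8, segment V = 7.
TTR = 7 / 8 = 0.8750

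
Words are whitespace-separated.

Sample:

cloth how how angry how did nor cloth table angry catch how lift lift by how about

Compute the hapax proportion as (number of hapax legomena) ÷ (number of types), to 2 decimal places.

0.60

Frequencies: how:5, cloth:2, angry:2, lift:2, did:1, nor:1, table:1, catch:1, by:1, about:1
Hapax count = 6; type count = 10.
Ratio = 6 / 10 = 0.60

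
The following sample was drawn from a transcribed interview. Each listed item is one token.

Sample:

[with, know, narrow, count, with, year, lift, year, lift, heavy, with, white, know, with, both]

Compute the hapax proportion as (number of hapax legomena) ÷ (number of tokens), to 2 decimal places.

0.33

Frequencies: with:4, know:2, year:2, lift:2, narrow:1, count:1, heavy:1, white:1, both:1
Hapax count = 5; token count = 15.
Ratio = 5 / 15 = 0.33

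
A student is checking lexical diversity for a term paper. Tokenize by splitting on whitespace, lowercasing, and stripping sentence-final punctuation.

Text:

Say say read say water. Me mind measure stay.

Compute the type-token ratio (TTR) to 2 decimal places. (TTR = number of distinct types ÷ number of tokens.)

0.78

N = 9 tokens, V = 7 types.
TTR = V / N = 7 / 9 = 0.78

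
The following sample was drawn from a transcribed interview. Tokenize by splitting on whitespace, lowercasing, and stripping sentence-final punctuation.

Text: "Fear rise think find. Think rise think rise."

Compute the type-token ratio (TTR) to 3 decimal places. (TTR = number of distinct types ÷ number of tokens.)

0.500

N = 8 tokens, V = 4 types.
TTR = V / N = 4 / 8 = 0.500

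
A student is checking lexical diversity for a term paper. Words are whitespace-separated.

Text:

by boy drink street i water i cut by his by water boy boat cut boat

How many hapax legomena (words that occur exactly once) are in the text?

Frequencies: by:3, boy:2, i:2, water:2, cut:2, boat:2, drink:1, street:1, his:1
Hapax (freq=1): drink, his, street

3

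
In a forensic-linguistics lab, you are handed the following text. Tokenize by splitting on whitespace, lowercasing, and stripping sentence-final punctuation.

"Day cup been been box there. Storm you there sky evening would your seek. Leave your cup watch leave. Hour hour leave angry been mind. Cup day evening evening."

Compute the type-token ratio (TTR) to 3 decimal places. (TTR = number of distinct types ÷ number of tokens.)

N = 29 tokens, V = 17 types.
TTR = V / N = 17 / 29 = 0.586

0.586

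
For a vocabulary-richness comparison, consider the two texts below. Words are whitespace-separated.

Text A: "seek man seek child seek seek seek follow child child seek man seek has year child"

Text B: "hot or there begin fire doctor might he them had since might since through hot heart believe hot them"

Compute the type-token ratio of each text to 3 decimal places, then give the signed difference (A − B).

-0.362

TTR(A) = 6/16 = 0.375
TTR(B) = 14/19 = 0.737
Difference = 0.375 − 0.737 = -0.362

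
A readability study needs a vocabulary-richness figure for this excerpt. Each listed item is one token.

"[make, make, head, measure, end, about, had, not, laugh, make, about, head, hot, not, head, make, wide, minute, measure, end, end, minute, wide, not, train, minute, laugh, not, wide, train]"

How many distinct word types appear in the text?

12

Distinct types: {about, end, had, head, hot, laugh, make, measure, minute, not, train, wide}
V = 12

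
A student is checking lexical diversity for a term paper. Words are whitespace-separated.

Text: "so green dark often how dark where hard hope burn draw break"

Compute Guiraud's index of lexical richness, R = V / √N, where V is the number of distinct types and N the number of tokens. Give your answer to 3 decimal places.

3.175

N = 12, V = 11.
√N = 3.464102
R = 11 / 3.464102 = 3.175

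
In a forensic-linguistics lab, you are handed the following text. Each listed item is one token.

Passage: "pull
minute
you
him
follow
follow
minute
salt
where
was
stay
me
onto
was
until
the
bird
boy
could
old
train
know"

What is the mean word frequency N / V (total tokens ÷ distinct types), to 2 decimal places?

N = 22 tokens, V = 19 types.
Mean frequency = N / V = 22 / 19 = 1.16

1.16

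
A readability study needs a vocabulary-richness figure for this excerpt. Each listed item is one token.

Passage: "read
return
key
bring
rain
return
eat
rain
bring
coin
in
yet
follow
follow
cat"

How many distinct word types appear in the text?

11

Distinct types: {bring, cat, coin, eat, follow, in, key, rain, read, return, yet}
V = 11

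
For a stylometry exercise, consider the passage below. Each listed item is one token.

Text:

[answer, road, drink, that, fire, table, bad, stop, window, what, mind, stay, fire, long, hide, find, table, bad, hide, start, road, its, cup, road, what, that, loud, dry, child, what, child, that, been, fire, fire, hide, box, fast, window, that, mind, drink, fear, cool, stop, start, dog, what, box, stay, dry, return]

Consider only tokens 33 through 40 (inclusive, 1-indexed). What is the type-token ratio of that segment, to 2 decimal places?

0.88

Segment tokens 33–40: been, fire, fire, hide, box, fast, window, that
Segment N = 8, segment V = 7.
TTR = 7 / 8 = 0.88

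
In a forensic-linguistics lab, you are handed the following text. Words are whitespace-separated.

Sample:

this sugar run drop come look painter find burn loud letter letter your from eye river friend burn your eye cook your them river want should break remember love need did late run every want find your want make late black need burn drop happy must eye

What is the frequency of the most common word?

4

Frequencies: your:4, burn:3, eye:3, want:3, run:2, drop:2, find:2, letter:2, river:2, need:2, late:2, this:1, sugar:1, come:1, look:1, painter:1, loud:1, from:1, friend:1, cook:1, … (11 more, each freq 1)
Most common: 'your' with frequency 4.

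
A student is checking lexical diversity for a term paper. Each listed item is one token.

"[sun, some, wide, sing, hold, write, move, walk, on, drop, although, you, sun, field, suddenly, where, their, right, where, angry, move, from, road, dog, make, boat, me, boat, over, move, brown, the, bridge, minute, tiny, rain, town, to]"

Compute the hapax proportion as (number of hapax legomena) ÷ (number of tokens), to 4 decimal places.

0.7632

Frequencies: move:3, sun:2, where:2, boat:2, some:1, wide:1, sing:1, hold:1, write:1, walk:1, on:1, drop:1, although:1, you:1, field:1, suddenly:1, their:1, right:1, angry:1, from:1, … (13 more, each freq 1)
Hapax count = 29; token count = 38.
Ratio = 29 / 38 = 0.7632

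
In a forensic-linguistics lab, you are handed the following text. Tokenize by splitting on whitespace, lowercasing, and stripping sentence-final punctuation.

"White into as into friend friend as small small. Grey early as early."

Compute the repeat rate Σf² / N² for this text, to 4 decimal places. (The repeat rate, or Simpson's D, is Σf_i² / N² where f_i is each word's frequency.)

0.1598

Frequencies: as:3, into:2, friend:2, small:2, early:2, white:1, grey:1
Σf² = 27; N² = 169
Repeat rate = 27 / 169 = 0.1598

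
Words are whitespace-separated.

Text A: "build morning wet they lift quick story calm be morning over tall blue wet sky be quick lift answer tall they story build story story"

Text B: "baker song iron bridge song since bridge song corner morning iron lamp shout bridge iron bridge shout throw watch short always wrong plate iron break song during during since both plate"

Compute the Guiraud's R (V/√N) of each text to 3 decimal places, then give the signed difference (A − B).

-0.433

A: V=14, N=25, R=2.800
B: V=18, N=31, R=3.233
Difference = 2.800 − 3.233 = -0.433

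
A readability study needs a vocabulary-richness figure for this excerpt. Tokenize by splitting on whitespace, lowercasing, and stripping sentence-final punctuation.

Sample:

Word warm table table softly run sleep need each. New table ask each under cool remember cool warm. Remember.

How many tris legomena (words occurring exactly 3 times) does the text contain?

1

Frequencies: table:3, warm:2, each:2, cool:2, remember:2, word:1, softly:1, run:1, sleep:1, need:1, new:1, ask:1, under:1
Words with frequency 3: table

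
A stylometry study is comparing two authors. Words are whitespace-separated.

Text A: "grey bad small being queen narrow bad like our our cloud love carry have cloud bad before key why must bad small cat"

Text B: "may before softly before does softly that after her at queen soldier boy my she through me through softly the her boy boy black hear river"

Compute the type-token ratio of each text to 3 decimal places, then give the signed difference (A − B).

0.008

TTR(A) = 17/23 = 0.739
TTR(B) = 19/26 = 0.731
Difference = 0.739 − 0.731 = 0.008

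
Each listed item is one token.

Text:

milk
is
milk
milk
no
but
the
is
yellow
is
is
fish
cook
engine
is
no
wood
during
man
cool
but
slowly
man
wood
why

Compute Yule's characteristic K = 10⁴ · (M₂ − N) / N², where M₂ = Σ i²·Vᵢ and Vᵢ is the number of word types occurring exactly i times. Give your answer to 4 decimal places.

544.0000

Frequencies: is:5, milk:3, no:2, but:2, wood:2, man:2, the:1, yellow:1, fish:1, cook:1, engine:1, during:1, cool:1, slowly:1, why:1
N = 25. Frequency spectrum: V_1=9, V_2=4, V_3=1, V_5=1
M₂ = 1²·9 + 2²·4 + 3²·1 + 5²·1 = 59
K = 10000 × (59 − 25) / 25² = 544.0000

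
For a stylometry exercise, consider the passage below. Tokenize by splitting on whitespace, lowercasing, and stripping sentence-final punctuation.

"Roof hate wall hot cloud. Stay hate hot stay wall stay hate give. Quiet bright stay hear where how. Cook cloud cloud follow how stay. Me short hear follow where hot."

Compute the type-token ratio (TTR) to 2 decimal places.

N = 31 tokens, V = 16 types.
TTR = V / N = 16 / 31 = 0.52

0.52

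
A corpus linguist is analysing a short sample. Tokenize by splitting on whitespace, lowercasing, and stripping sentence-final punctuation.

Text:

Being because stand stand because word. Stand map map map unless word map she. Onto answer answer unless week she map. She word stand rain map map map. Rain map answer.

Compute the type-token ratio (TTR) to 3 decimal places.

N = 31 tokens, V = 11 types.
TTR = V / N = 11 / 31 = 0.355

0.355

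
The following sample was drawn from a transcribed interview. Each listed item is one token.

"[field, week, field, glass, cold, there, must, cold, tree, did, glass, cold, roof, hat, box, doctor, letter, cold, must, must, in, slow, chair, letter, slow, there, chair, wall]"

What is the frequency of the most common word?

4

Frequencies: cold:4, must:3, field:2, glass:2, there:2, letter:2, slow:2, chair:2, week:1, tree:1, did:1, roof:1, hat:1, box:1, doctor:1, in:1, wall:1
Most common: 'cold' with frequency 4.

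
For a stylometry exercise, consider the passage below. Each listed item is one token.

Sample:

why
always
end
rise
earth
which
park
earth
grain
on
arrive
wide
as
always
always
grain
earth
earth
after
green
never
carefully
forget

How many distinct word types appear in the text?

Distinct types: {after, always, arrive, as, carefully, earth, end, forget, grain, green, never, on, park, rise, which, why, wide}
V = 17

17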